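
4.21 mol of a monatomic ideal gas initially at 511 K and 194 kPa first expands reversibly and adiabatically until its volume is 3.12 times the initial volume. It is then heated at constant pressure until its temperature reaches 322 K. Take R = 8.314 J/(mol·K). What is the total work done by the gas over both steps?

V₁ = nRT₁/P₁ = 4.21×8.314×511/194 = 92.2 L.
Step 1 — Adiabatic: TV^(γ−1) = const ⇒ T₂ = 511×(0.321)^0.667 = 239 K; PV^γ = const ⇒ P₂ = 29.1 kPa.
ΔU = nCvΔT = 4.21×12.5×(239−511) = -14300 J.
Q = 0 for an adiabatic process, so W = −ΔU = 14300 J.
State after step 1: P = 29.1 kPa, V = 288 L, T = 239 K.
Step 2 — Isobaric: P stays 29.1 kPa; V/T = const ⇒ T₂ = 322 K, V₂ = 387 L.
W = PΔV = 29.1×(387−288) kPa·L = 2890 J.
ΔU = nCvΔT = 4.21×12.5×(322−239) = 4340 J.
Q = ΔU + W = nCpΔT = 7230 J.
Net over both steps: W = 17200 J, Q = 7230 J, ΔU = -9920 J.

17200 J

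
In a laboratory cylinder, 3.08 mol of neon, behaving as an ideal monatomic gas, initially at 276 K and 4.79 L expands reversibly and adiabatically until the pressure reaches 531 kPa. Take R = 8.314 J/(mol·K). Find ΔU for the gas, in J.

-3560 J

P₁ = nRT₁/V₁ = 3.08×8.314×276/4.79 = 1480 kPa.
Adiabatic: T₂/T₁ = (P₂/P₁)^((γ−1)/γ) ⇒ T₂ = 276×(0.360)^0.400 = 183 K; V₂ = 8.84 L.
For an ideal gas ΔU = nCvΔT with Cv = (3/2)R = 12.5 J/(mol·K).
ΔU = 3.08×12.5×(183−276) = -3560 J.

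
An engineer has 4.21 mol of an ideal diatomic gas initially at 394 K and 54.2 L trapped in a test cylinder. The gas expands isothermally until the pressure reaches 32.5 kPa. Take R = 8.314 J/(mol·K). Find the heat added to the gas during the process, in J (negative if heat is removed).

28400 J

P₁ = nRT₁/V₁ = 4.21×8.314×394/54.2 = 254 kPa.
Isothermal: T stays 394 K; PV = const ⇒ V₂ = 424 L, P₂ = 32.5 kPa.
ΔU = 0 (ideal gas, T constant).
W = nRT ln(V₂/V₁) = 4.21×8.314×394×ln(7.83) = 28400 J.
Q = ΔU + W = 28400 J.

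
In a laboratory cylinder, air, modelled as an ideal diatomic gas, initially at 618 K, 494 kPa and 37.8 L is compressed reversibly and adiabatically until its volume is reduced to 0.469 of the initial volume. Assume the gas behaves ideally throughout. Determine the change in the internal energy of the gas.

16500 J

n = P₁V₁/(RT₁) = 494×37.8/(8.314×618) = 3.63 mol.
Adiabatic: TV^(γ−1) = const ⇒ T₂ = 618×(2.13)^0.400 = 837 K; PV^γ = const ⇒ P₂ = 1430 kPa.
For an ideal gas ΔU = nCvΔT with Cv = (5/2)R = 20.8 J/(mol·K).
ΔU = 3.63×20.8×(837−618) = 16500 J.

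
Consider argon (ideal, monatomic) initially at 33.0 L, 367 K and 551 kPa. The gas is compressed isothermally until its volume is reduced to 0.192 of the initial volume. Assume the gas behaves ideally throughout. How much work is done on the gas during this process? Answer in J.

n = P₁V₁/(RT₁) = 551×33.0/(8.314×367) = 5.96 mol.
Isothermal: T stays 367 K; PV = const ⇒ V₂ = 6.34 L, P₂ = 2870 kPa.
W = nRT ln(V₂/V₁) = 5.96×8.314×367×ln(0.192) = -30000 J.
Work done on the gas = −W_by = 30000 J.

30000 J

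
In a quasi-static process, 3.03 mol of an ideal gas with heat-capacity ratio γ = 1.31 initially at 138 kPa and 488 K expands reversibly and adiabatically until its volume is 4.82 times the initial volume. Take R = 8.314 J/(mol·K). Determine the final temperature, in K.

300 K

V₁ = nRT₁/P₁ = 3.03×8.314×488/138 = 89.1 L.
Adiabatic: TV^(γ−1) = const ⇒ T₂ = 488×(0.207)^0.310 = 300 K; PV^γ = const ⇒ P₂ = 17.6 kPa.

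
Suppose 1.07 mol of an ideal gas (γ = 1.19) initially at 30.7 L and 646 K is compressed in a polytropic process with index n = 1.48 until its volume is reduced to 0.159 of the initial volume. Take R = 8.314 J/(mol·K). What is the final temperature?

1560 K

P₁ = nRT₁/V₁ = 1.07×8.314×646/30.7 = 187 kPa.
Polytropic n=1.48: T₂ = T₁(V₁/V₂)^(n−1) = 646×(6.29)^0.48 = 1560 K; P₂ = P₁(V₁/V₂)^n = 2850 kPa.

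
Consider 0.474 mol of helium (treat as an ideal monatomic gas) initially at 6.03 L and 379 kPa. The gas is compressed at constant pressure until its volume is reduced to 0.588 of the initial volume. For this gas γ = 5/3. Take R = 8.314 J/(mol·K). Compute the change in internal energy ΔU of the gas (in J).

T₁ = P₁V₁/(nR) = 379×6.03/(0.474×8.314) = 580 K.
Isobaric: P stays 379 kPa; V/T = const ⇒ T₂ = 341 K, V₂ = 3.55 L.
For an ideal gas ΔU = nCvΔT with Cv = (3/2)R = 12.5 J/(mol·K).
ΔU = 0.474×12.5×(341−580) = -1410 J.

-1410 J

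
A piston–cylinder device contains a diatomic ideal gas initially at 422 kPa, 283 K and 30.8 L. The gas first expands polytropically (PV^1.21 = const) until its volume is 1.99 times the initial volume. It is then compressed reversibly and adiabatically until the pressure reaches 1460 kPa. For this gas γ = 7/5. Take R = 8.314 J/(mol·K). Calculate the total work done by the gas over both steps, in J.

n = P₁V₁/(RT₁) = 422×30.8/(8.314×283) = 5.52 mol.
Step 1 — Polytropic n=1.21: T₂ = T₁(V₁/V₂)^(n−1) = 283×(0.503)^0.21 = 245 K; P₂ = P₁(V₁/V₂)^n = 184 kPa.
W = (P₁V₁−P₂V₂)/(n−1) = (422×30.8−184×61.3)/0.21 = 8330 J.
ΔU = nCvΔT = 5.52×20.8×(245−283) = -4370 J.
Q = ΔU + W = 3960 J.
State after step 1: P = 184 kPa, V = 61.3 L, T = 245 K.
Step 2 — Adiabatic: T₂/T₁ = (P₂/P₁)^((γ−1)/γ) ⇒ T₂ = 245×(7.96)^0.286 = 443 K; V₂ = 13.9 L.
ΔU = nCvΔT = 5.52×20.8×(443−245) = 22700 J.
Q = 0 for an adiabatic process, so W = −ΔU = -22700 J.
Net over both steps: W = -14400 J, Q = 3960 J, ΔU = 18400 J.

-14400 J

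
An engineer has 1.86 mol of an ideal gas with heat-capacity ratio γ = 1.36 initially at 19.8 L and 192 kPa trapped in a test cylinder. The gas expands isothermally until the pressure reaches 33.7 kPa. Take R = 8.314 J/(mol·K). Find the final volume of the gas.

113 L

T₁ = P₁V₁/(nR) = 192×19.8/(1.86×8.314) = 246 K.
Isothermal: T stays 246 K; PV = const ⇒ V₂ = 113 L, P₂ = 33.7 kPa.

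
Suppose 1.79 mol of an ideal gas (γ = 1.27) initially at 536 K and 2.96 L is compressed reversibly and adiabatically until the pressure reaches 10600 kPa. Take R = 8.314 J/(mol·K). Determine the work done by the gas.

P₁ = nRT₁/V₁ = 1.79×8.314×536/2.96 = 2690 kPa.
Adiabatic: T₂/T₁ = (P₂/P₁)^((γ−1)/γ) ⇒ T₂ = 536×(3.93)^0.213 = 717 K; V₂ = 1.01 L.
ΔU = nCvΔT = 1.79×30.8×(717−536) = 9980 J.
Q = 0 for an adiabatic process, so W = −ΔU = -9980 J.

-9980 J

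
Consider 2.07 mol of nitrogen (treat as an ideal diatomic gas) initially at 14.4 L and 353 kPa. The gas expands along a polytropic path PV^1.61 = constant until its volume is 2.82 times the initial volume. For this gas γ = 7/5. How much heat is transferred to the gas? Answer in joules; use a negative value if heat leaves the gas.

-2050 J

T₁ = P₁V₁/(nR) = 353×14.4/(2.07×8.314) = 295 K.
Polytropic n=1.61: T₂ = T₁(V₁/V₂)^(n−1) = 295×(0.355)^0.61 = 157 K; P₂ = P₁(V₁/V₂)^n = 66.5 kPa.
W = (P₁V₁−P₂V₂)/(n−1) = (353×14.4−66.5×40.6)/0.61 = 3910 J.
ΔU = nCvΔT = 2.07×20.8×(157−295) = -5960 J.
Q = ΔU + W = -2050 J.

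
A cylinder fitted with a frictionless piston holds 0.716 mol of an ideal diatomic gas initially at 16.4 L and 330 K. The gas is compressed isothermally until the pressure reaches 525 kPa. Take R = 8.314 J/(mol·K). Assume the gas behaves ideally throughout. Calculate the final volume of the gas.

3.74 L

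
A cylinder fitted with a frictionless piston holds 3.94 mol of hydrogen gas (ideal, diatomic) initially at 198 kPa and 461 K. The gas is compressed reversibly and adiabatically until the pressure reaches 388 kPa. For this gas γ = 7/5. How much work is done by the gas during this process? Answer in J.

-8000 J

V₁ = nRT₁/P₁ = 3.94×8.314×461/198 = 76.3 L.
Adiabatic: T₂/T₁ = (P₂/P₁)^((γ−1)/γ) ⇒ T₂ = 461×(1.96)^0.286 = 559 K; V₂ = 47.2 L.
ΔU = nCvΔT = 3.94×20.8×(559−461) = 8000 J.
Q = 0 for an adiabatic process, so W = −ΔU = -8000 J.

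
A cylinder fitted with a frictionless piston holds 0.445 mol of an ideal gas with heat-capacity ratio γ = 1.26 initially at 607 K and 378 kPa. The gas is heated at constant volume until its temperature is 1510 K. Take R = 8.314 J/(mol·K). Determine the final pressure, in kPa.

940 kPa

V₁ = nRT₁/P₁ = 0.445×8.314×607/378 = 5.94 L.
Isochoric: V stays 5.94 L; P/T = const ⇒ T₂ = 1510 K, P₂ = 940 kPa.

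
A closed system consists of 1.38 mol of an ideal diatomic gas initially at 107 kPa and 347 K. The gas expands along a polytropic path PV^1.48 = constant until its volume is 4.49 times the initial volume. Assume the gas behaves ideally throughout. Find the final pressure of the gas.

11.6 kPa

V₁ = nRT₁/P₁ = 1.38×8.314×347/107 = 37.2 L.
Polytropic n=1.48: T₂ = T₁(V₁/V₂)^(n−1) = 347×(0.223)^0.48 = 169 K; P₂ = P₁(V₁/V₂)^n = 11.6 kPa.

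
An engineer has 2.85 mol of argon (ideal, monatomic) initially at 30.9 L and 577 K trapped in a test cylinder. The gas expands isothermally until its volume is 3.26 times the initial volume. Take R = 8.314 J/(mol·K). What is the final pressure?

P₁ = nRT₁/V₁ = 2.85×8.314×577/30.9 = 442 kPa.
Isothermal: T stays 577 K; PV = const ⇒ V₂ = 101 L, P₂ = 136 kPa.

136 kPa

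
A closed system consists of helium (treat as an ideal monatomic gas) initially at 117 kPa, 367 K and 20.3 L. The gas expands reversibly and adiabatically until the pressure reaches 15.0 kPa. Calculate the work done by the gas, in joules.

2000 J

n = P₁V₁/(RT₁) = 117×20.3/(8.314×367) = 0.778 mol.
Adiabatic: T₂/T₁ = (P₂/P₁)^((γ−1)/γ) ⇒ T₂ = 367×(0.128)^0.400 = 161 K; V₂ = 69.6 L.
ΔU = nCvΔT = 0.778×12.5×(161−367) = -2000 J.
Q = 0 for an adiabatic process, so W = −ΔU = 2000 J.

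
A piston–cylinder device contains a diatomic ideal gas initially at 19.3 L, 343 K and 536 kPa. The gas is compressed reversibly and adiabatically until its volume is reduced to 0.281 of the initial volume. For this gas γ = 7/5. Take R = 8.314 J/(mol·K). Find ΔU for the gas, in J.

17100 J

n = P₁V₁/(RT₁) = 536×19.3/(8.314×343) = 3.63 mol.
Adiabatic: TV^(γ−1) = const ⇒ T₂ = 343×(3.56)^0.400 = 570 K; PV^γ = const ⇒ P₂ = 3170 kPa.
For an ideal gas ΔU = nCvΔT with Cv = (5/2)R = 20.8 J/(mol·K).
ΔU = 3.63×20.8×(570−343) = 17100 J.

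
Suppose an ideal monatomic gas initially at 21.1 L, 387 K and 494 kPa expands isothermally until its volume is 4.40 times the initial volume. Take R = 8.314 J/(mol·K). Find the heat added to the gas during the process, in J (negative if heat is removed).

n = P₁V₁/(RT₁) = 494×21.1/(8.314×387) = 3.24 mol.
Isothermal: T stays 387 K; PV = const ⇒ V₂ = 92.8 L, P₂ = 112 kPa.
ΔU = 0 (ideal gas, T constant).
W = nRT ln(V₂/V₁) = 3.24×8.314×387×ln(4.40) = 15400 J.
Q = ΔU + W = 15400 J.

15400 J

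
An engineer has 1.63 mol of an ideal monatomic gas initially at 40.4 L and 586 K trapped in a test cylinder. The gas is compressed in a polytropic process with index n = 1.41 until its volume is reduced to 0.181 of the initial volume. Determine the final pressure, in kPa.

2190 kPa

P₁ = nRT₁/V₁ = 1.63×8.314×586/40.4 = 197 kPa.
Polytropic n=1.41: T₂ = T₁(V₁/V₂)^(n−1) = 586×(5.52)^0.41 = 1180 K; P₂ = P₁(V₁/V₂)^n = 2190 kPa.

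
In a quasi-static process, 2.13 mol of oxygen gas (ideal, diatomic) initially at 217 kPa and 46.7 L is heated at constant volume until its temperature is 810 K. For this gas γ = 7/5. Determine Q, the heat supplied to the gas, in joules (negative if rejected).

T₁ = P₁V₁/(nR) = 217×46.7/(2.13×8.314) = 572 K.
Isochoric: V stays 46.7 L; P/T = const ⇒ T₂ = 810 K, P₂ = 307 kPa.
W = 0 (no volume change).
ΔU = nCvΔT = 2.13×20.8×(810−572) = 10500 J.
Q = ΔU = 10500 J.

10500 J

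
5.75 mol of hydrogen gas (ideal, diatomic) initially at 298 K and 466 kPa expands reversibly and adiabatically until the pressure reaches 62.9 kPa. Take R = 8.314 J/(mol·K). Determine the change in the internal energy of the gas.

-15500 J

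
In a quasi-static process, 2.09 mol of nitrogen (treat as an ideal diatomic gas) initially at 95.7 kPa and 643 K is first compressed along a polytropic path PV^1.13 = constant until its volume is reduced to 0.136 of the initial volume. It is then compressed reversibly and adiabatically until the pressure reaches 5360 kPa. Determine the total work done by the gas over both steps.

V₁ = nRT₁/P₁ = 2.09×8.314×643/95.7 = 117 L.
Step 1 — Polytropic n=1.13: T₂ = T₁(V₁/V₂)^(n−1) = 643×(7.35)^0.13 = 833 K; P₂ = P₁(V₁/V₂)^n = 912 kPa.
W = (P₁V₁−P₂V₂)/(n−1) = (95.7×117−912×15.9)/0.13 = -25400 J.
ΔU = nCvΔT = 2.09×20.8×(833−643) = 8270 J.
Q = ΔU + W = -17200 J.
State after step 1: P = 912 kPa, V = 15.9 L, T = 833 K.
Step 2 — Adiabatic: T₂/T₁ = (P₂/P₁)^((γ−1)/γ) ⇒ T₂ = 833×(5.88)^0.286 = 1380 K; V₂ = 4.48 L.
ΔU = nCvΔT = 2.09×20.8×(1380−833) = 23800 J.
Q = 0 for an adiabatic process, so W = −ΔU = -23800 J.
Net over both steps: W = -49300 J, Q = -17200 J, ΔU = 32100 J.

-49300 J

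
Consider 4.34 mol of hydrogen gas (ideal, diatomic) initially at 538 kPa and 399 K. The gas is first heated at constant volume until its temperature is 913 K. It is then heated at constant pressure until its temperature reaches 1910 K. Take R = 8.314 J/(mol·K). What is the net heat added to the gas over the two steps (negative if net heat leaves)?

V₁ = nRT₁/P₁ = 4.34×8.314×399/538 = 26.8 L.
Step 1 — Isochoric: V stays 26.8 L; P/T = const ⇒ T₂ = 913 K, P₂ = 1230 kPa.
W = 0 (no volume change).
ΔU = nCvΔT = 4.34×20.8×(913−399) = 46400 J.
Q = ΔU = 46400 J.
State after step 1: P = 1230 kPa, V = 26.8 L, T = 913 K.
Step 2 — Isobaric: P stays 1230 kPa; V/T = const ⇒ T₂ = 1910 K, V₂ = 56.0 L.
W = PΔV = 1230×(56.0−26.8) kPa·L = 36000 J.
ΔU = nCvΔT = 4.34×20.8×(1910−913) = 89900 J.
Q = ΔU + W = nCpΔT = 126000 J.
Net over both steps: W = 36000 J, Q = 172000 J, ΔU = 136000 J.

172000 J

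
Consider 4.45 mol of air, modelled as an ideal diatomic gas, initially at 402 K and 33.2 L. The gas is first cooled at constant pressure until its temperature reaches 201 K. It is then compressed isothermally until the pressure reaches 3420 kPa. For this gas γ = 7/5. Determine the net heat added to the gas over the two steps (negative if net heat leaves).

-41100 J

P₁ = nRT₁/V₁ = 4.45×8.314×402/33.2 = 448 kPa.
Step 1 — Isobaric: P stays 448 kPa; V/T = const ⇒ T₂ = 201 K, V₂ = 16.6 L.
W = PΔV = 448×(16.6−33.2) kPa·L = -7440 J.
ΔU = nCvΔT = 4.45×20.8×(201−402) = -18600 J.
Q = ΔU + W = nCpΔT = -26000 J.
State after step 1: P = 448 kPa, V = 16.6 L, T = 201 K.
Step 2 — Isothermal: T stays 201 K; PV = const ⇒ V₂ = 2.17 L, P₂ = 3420 kPa.
ΔU = 0 (ideal gas, T constant).
W = nRT ln(V₂/V₁) = 4.45×8.314×201×ln(0.131) = -15100 J.
Q = ΔU + W = -15100 J.
Net over both steps: W = -22600 J, Q = -41100 J, ΔU = -18600 J.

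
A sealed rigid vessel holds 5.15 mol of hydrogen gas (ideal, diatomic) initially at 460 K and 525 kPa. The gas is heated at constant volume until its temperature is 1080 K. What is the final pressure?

V₁ = nRT₁/P₁ = 5.15×8.314×460/525 = 37.5 L.
Isochoric: V stays 37.5 L; P/T = const ⇒ T₂ = 1080 K, P₂ = 1230 kPa.

1230 kPa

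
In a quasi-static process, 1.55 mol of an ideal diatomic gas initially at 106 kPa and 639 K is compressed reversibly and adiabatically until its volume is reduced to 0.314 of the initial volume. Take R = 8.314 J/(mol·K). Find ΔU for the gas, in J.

12100 J

V₁ = nRT₁/P₁ = 1.55×8.314×639/106 = 77.7 L.
Adiabatic: TV^(γ−1) = const ⇒ T₂ = 639×(3.18)^0.400 = 1020 K; PV^γ = const ⇒ P₂ = 537 kPa.
For an ideal gas ΔU = nCvΔT with Cv = (5/2)R = 20.8 J/(mol·K).
ΔU = 1.55×20.8×(1020−639) = 12100 J.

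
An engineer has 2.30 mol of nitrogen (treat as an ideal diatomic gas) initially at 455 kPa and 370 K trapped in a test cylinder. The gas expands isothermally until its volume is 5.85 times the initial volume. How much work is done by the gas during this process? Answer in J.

V₁ = nRT₁/P₁ = 2.30×8.314×370/455 = 15.5 L.
Isothermal: T stays 370 K; PV = const ⇒ V₂ = 91.0 L, P₂ = 77.8 kPa.
W = nRT ln(V₂/V₁) = 2.30×8.314×370×ln(5.85) = 12500 J.

12500 J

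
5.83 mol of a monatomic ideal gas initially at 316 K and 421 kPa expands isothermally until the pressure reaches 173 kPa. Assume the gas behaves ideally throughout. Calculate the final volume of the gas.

V₁ = nRT₁/P₁ = 5.83×8.314×316/421 = 36.4 L.
Isothermal: T stays 316 K; PV = const ⇒ V₂ = 88.5 L, P₂ = 173 kPa.

88.5 L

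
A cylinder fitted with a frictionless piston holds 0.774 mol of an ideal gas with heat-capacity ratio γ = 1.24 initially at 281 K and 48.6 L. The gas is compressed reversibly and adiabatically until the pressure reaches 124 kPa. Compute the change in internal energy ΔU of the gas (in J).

1980 J

P₁ = nRT₁/V₁ = 0.774×8.314×281/48.6 = 37.2 kPa.
Adiabatic: T₂/T₁ = (P₂/P₁)^((γ−1)/γ) ⇒ T₂ = 281×(3.33)^0.194 = 355 K; V₂ = 18.4 L.
For an ideal gas ΔU = nCvΔT with Cv = R/(γ−1) = 34.6 J/(mol·K).
ΔU = 0.774×34.6×(355−281) = 1980 J.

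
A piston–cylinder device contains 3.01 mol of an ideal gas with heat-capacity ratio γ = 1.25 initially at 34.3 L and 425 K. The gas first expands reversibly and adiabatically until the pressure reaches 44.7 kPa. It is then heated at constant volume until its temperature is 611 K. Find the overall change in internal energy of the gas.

18600 J

P₁ = nRT₁/V₁ = 3.01×8.314×425/34.3 = 310 kPa.
Step 1 — Adiabatic: T₂/T₁ = (P₂/P₁)^((γ−1)/γ) ⇒ T₂ = 425×(0.144)^0.200 = 289 K; V₂ = 162 L.
ΔU = nCvΔT = 3.01×33.3×(289−425) = -13700 J.
Q = 0 for an adiabatic process, so W = −ΔU = 13700 J.
State after step 1: P = 44.7 kPa, V = 162 L, T = 289 K.
Step 2 — Isochoric: V stays 162 L; P/T = const ⇒ T₂ = 611 K, P₂ = 94.7 kPa.
W = 0 (no volume change).
ΔU = nCvΔT = 3.01×33.3×(611−289) = 32300 J.
Q = ΔU = 32300 J.
Net over both steps: W = 13700 J, Q = 32300 J, ΔU = 18600 J.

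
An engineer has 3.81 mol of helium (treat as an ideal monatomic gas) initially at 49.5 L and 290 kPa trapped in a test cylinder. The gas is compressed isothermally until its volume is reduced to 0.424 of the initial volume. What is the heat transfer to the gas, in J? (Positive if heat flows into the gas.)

-12300 J

T₁ = P₁V₁/(nR) = 290×49.5/(3.81×8.314) = 453 K.
Isothermal: T stays 453 K; PV = const ⇒ V₂ = 21.0 L, P₂ = 684 kPa.
ΔU = 0 (ideal gas, T constant).
W = nRT ln(V₂/V₁) = 3.81×8.314×453×ln(0.424) = -12300 J.
Q = ΔU + W = -12300 J.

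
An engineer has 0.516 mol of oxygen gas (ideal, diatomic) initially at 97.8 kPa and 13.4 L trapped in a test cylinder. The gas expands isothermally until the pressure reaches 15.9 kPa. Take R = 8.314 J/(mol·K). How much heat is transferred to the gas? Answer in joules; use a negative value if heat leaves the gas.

2380 J

T₁ = P₁V₁/(nR) = 97.8×13.4/(0.516×8.314) = 305 K.
Isothermal: T stays 305 K; PV = const ⇒ V₂ = 82.4 L, P₂ = 15.9 kPa.
ΔU = 0 (ideal gas, T constant).
W = nRT ln(V₂/V₁) = 0.516×8.314×305×ln(6.15) = 2380 J.
Q = ΔU + W = 2380 J.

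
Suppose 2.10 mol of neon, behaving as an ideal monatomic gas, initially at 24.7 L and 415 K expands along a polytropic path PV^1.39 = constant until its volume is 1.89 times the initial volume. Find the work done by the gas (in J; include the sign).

P₁ = nRT₁/V₁ = 2.10×8.314×415/24.7 = 293 kPa.
Polytropic n=1.39: T₂ = T₁(V₁/V₂)^(n−1) = 415×(0.529)^0.39 = 324 K; P₂ = P₁(V₁/V₂)^n = 121 kPa.
W = (P₁V₁−P₂V₂)/(n−1) = (293×24.7−121×46.7)/0.39 = 4080 J.

4080 J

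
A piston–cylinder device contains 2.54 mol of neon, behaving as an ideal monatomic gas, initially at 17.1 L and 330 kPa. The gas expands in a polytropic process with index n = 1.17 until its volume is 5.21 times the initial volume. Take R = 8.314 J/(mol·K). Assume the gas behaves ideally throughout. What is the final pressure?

47.8 kPa

T₁ = P₁V₁/(nR) = 330×17.1/(2.54×8.314) = 267 K.
Polytropic n=1.17: T₂ = T₁(V₁/V₂)^(n−1) = 267×(0.192)^0.17 = 202 K; P₂ = P₁(V₁/V₂)^n = 47.8 kPa.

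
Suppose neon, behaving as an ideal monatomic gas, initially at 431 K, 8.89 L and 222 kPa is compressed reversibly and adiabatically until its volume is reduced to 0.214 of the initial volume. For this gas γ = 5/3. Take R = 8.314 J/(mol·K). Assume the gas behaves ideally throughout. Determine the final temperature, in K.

1200 K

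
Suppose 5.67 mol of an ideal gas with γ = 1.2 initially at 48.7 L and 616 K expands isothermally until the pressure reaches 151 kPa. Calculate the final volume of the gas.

192 L

P₁ = nRT₁/V₁ = 5.67×8.314×616/48.7 = 596 kPa.
Isothermal: T stays 616 K; PV = const ⇒ V₂ = 192 L, P₂ = 151 kPa.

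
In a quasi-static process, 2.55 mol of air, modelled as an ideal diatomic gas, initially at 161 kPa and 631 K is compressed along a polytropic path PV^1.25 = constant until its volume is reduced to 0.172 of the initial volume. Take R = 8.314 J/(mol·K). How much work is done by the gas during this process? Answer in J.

V₁ = nRT₁/P₁ = 2.55×8.314×631/161 = 83.1 L.
Polytropic n=1.25: T₂ = T₁(V₁/V₂)^(n−1) = 631×(5.81)^0.25 = 980 K; P₂ = P₁(V₁/V₂)^n = 1450 kPa.
W = (P₁V₁−P₂V₂)/(n−1) = (161×83.1−1450×14.3)/0.25 = -29600 J.

-29600 J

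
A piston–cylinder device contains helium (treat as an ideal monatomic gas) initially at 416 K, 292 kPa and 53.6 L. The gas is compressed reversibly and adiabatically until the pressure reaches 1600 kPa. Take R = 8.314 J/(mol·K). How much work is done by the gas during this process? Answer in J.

-22900 J

n = P₁V₁/(RT₁) = 292×53.6/(8.314×416) = 4.53 mol.
Adiabatic: T₂/T₁ = (P₂/P₁)^((γ−1)/γ) ⇒ T₂ = 416×(5.48)^0.400 = 821 K; V₂ = 19.3 L.
ΔU = nCvΔT = 4.53×12.5×(821−416) = 22900 J.
Q = 0 for an adiabatic process, so W = −ΔU = -22900 J.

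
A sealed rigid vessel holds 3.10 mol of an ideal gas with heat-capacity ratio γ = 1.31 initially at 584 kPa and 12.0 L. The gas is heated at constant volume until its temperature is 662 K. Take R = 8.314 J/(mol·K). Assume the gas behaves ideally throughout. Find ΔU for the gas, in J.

T₁ = P₁V₁/(nR) = 584×12.0/(3.10×8.314) = 272 K.
Isochoric: V stays 12.0 L; P/T = const ⇒ T₂ = 662 K, P₂ = 1420 kPa.
For an ideal gas ΔU = nCvΔT with Cv = R/(γ−1) = 26.8 J/(mol·K).
ΔU = 3.10×26.8×(662−272) = 32400 J.

32400 J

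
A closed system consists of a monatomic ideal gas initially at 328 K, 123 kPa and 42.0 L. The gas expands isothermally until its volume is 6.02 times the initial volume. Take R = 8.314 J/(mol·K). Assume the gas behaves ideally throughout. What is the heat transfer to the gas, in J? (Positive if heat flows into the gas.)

9270 J

n = P₁V₁/(RT₁) = 123×42.0/(8.314×328) = 1.89 mol.
Isothermal: T stays 328 K; PV = const ⇒ V₂ = 253 L, P₂ = 20.4 kPa.
ΔU = 0 (ideal gas, T constant).
W = nRT ln(V₂/V₁) = 1.89×8.314×328×ln(6.02) = 9270 J.
Q = ΔU + W = 9270 J.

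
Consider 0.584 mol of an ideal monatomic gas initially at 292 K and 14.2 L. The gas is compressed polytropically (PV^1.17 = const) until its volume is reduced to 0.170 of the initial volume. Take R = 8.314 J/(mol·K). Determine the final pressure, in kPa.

794 kPa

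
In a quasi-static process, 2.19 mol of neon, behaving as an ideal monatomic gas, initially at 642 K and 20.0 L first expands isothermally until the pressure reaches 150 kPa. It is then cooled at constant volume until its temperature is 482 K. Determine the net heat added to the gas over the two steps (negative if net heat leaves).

11500 J

P₁ = nRT₁/V₁ = 2.19×8.314×642/20.0 = 584 kPa.
Step 1 — Isothermal: T stays 642 K; PV = const ⇒ V₂ = 77.9 L, P₂ = 150 kPa.
ΔU = 0 (ideal gas, T constant).
W = nRT ln(V₂/V₁) = 2.19×8.314×642×ln(3.90) = 15900 J.
Q = ΔU + W = 15900 J.
State after step 1: P = 150 kPa, V = 77.9 L, T = 642 K.
Step 2 — Isochoric: V stays 77.9 L; P/T = const ⇒ T₂ = 482 K, P₂ = 113 kPa.
W = 0 (no volume change).
ΔU = nCvΔT = 2.19×12.5×(482−642) = -4370 J.
Q = ΔU = -4370 J.
Net over both steps: W = 15900 J, Q = 11500 J, ΔU = -4370 J.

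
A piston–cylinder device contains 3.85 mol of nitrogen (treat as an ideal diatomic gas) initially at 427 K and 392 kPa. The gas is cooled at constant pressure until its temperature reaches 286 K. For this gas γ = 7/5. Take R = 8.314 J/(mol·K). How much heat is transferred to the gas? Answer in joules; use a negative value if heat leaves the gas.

V₁ = nRT₁/P₁ = 3.85×8.314×427/392 = 34.9 L.
Isobaric: P stays 392 kPa; V/T = const ⇒ T₂ = 286 K, V₂ = 23.4 L.
W = PΔV = 392×(23.4−34.9) kPa·L = -4510 J.
ΔU = nCvΔT = 3.85×20.8×(286−427) = -11300 J.
Q = ΔU + W = nCpΔT = -15800 J.

-15800 J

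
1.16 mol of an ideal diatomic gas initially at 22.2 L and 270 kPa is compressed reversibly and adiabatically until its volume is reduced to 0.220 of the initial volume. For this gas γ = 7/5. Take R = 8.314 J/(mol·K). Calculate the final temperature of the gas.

T₁ = P₁V₁/(nR) = 270×22.2/(1.16×8.314) = 622 K.
Adiabatic: TV^(γ−1) = const ⇒ T₂ = 622×(4.55)^0.400 = 1140 K; PV^γ = const ⇒ P₂ = 2250 kPa.

1140 K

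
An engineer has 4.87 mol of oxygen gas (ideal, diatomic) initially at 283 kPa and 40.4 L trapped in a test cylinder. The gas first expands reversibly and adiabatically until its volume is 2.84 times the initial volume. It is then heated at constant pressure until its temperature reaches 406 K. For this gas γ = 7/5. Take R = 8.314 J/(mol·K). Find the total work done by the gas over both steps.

18700 J

T₁ = P₁V₁/(nR) = 283×40.4/(4.87×8.314) = 282 K.
Step 1 — Adiabatic: TV^(γ−1) = const ⇒ T₂ = 282×(0.352)^0.400 = 186 K; PV^γ = const ⇒ P₂ = 65.6 kPa.
ΔU = nCvΔT = 4.87×20.8×(186−282) = -9760 J.
Q = 0 for an adiabatic process, so W = −ΔU = 9760 J.
State after step 1: P = 65.6 kPa, V = 115 L, T = 186 K.
Step 2 — Isobaric: P stays 65.6 kPa; V/T = const ⇒ T₂ = 406 K, V₂ = 250 L.
W = PΔV = 65.6×(250−115) kPa·L = 8910 J.
ΔU = nCvΔT = 4.87×20.8×(406−186) = 22300 J.
Q = ΔU + W = nCpΔT = 31200 J.
Net over both steps: W = 18700 J, Q = 31200 J, ΔU = 12500 J.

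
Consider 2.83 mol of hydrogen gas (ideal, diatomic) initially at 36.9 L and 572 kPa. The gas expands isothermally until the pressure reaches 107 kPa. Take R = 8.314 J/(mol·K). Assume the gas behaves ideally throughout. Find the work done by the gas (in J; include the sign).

T₁ = P₁V₁/(nR) = 572×36.9/(2.83×8.314) = 897 K.
Isothermal: T stays 897 K; PV = const ⇒ V₂ = 197 L, P₂ = 107 kPa.
W = nRT ln(V₂/V₁) = 2.83×8.314×897×ln(5.35) = 35400 J.

35400 J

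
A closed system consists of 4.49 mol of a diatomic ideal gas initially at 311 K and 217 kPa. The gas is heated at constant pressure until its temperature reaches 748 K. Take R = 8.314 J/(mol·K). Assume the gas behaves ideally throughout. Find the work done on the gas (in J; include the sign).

V₁ = nRT₁/P₁ = 4.49×8.314×311/217 = 53.5 L.
Isobaric: P stays 217 kPa; V/T = const ⇒ T₂ = 748 K, V₂ = 129 L.
W = PΔV = 217×(129−53.5) kPa·L = 16300 J.
Work done on the gas = −W_by = -16300 J.

-16300 J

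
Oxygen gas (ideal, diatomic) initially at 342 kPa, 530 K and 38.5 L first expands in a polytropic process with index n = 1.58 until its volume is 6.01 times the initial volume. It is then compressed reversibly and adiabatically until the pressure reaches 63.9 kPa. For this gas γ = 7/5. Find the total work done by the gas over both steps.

10100 J

n = P₁V₁/(RT₁) = 342×38.5/(8.314×530) = 2.99 mol.
Step 1 — Polytropic n=1.58: T₂ = T₁(V₁/V₂)^(n−1) = 530×(0.166)^0.58 = 187 K; P₂ = P₁(V₁/V₂)^n = 20.1 kPa.
W = (P₁V₁−P₂V₂)/(n−1) = (342×38.5−20.1×231)/0.58 = 14700 J.
ΔU = nCvΔT = 2.99×20.8×(187−530) = -21300 J.
Q = ΔU + W = -6610 J.
State after step 1: P = 20.1 kPa, V = 231 L, T = 187 K.
Step 2 — Adiabatic: T₂/T₁ = (P₂/P₁)^((γ−1)/γ) ⇒ T₂ = 187×(3.18)^0.286 = 261 K; V₂ = 101 L.
ΔU = nCvΔT = 2.99×20.8×(261−187) = 4550 J.
Q = 0 for an adiabatic process, so W = −ΔU = -4550 J.
Net over both steps: W = 10100 J, Q = -6610 J, ΔU = -16700 J.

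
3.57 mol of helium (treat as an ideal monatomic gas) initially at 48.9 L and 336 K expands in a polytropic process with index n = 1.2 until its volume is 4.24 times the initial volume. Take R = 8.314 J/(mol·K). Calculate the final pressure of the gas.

P₁ = nRT₁/V₁ = 3.57×8.314×336/48.9 = 204 kPa.
Polytropic n=1.2: T₂ = T₁(V₁/V₂)^(n−1) = 336×(0.236)^0.20 = 252 K; P₂ = P₁(V₁/V₂)^n = 36.0 kPa.

36.0 kPa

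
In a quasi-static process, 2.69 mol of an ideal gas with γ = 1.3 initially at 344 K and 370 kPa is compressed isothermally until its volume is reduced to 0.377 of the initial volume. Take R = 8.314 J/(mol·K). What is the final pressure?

981 kPa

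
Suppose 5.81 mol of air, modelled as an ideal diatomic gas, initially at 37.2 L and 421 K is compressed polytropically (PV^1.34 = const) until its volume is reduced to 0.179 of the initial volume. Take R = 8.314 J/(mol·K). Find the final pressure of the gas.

P₁ = nRT₁/V₁ = 5.81×8.314×421/37.2 = 547 kPa.
Polytropic n=1.34: T₂ = T₁(V₁/V₂)^(n−1) = 421×(5.59)^0.34 = 756 K; P₂ = P₁(V₁/V₂)^n = 5480 kPa.

5480 kPa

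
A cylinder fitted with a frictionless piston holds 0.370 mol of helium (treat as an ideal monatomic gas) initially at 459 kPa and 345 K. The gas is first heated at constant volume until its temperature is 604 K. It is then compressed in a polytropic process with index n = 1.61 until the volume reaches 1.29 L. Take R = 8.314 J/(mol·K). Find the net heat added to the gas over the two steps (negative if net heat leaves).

1080 J

V₁ = nRT₁/P₁ = 0.370×8.314×345/459 = 2.31 L.
Step 1 — Isochoric: V stays 2.31 L; P/T = const ⇒ T₂ = 604 K, P₂ = 804 kPa.
W = 0 (no volume change).
ΔU = nCvΔT = 0.370×12.5×(604−345) = 1200 J.
Q = ΔU = 1200 J.
State after step 1: P = 804 kPa, V = 2.31 L, T = 604 K.
Step 2 — Polytropic n=1.61: T₂ = T₁(V₁/V₂)^(n−1) = 604×(1.79)^0.61 = 862 K; P₂ = P₁(V₁/V₂)^n = 2060 kPa.
W = (P₁V₁−P₂V₂)/(n−1) = (804×2.31−2060×1.29)/0.61 = -1300 J.
ΔU = nCvΔT = 0.370×12.5×(862−604) = 1190 J.
Q = ΔU + W = -111 J.
Net over both steps: W = -1300 J, Q = 1080 J, ΔU = 2390 J.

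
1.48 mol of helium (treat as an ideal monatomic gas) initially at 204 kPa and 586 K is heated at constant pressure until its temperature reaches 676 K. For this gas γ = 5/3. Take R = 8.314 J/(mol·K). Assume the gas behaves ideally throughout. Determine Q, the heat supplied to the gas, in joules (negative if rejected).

2770 J

V₁ = nRT₁/P₁ = 1.48×8.314×586/204 = 35.3 L.
Isobaric: P stays 204 kPa; V/T = const ⇒ T₂ = 676 K, V₂ = 40.8 L.
W = PΔV = 204×(40.8−35.3) kPa·L = 1110 J.
ΔU = nCvΔT = 1.48×12.5×(676−586) = 1660 J.
Q = ΔU + W = nCpΔT = 2770 J.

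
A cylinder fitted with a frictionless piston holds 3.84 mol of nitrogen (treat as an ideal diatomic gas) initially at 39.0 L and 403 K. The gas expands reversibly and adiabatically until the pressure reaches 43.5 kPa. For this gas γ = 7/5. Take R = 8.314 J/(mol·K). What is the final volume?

166 L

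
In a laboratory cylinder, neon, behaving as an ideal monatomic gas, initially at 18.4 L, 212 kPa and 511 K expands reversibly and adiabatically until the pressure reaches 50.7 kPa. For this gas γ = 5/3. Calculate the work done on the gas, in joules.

-2550 J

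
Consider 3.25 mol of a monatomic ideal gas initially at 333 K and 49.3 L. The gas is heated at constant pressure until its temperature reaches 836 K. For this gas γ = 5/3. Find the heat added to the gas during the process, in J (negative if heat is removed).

34000 J

P₁ = nRT₁/V₁ = 3.25×8.314×333/49.3 = 183 kPa.
Isobaric: P stays 183 kPa; V/T = const ⇒ T₂ = 836 K, V₂ = 124 L.
W = PΔV = 183×(124−49.3) kPa·L = 13600 J.
ΔU = nCvΔT = 3.25×12.5×(836−333) = 20400 J.
Q = ΔU + W = nCpΔT = 34000 J.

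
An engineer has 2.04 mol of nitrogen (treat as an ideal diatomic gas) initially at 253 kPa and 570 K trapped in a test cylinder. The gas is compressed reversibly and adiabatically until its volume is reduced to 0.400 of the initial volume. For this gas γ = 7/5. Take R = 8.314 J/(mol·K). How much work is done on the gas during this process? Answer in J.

V₁ = nRT₁/P₁ = 2.04×8.314×570/253 = 38.2 L.
Adiabatic: TV^(γ−1) = const ⇒ T₂ = 570×(2.50)^0.400 = 822 K; PV^γ = const ⇒ P₂ = 913 kPa.
ΔU = nCvΔT = 2.04×20.8×(822−570) = 10700 J.
Q = 0 for an adiabatic process, so W = −ΔU = -10700 J.
Work done on the gas = −W_by = 10700 J.

10700 J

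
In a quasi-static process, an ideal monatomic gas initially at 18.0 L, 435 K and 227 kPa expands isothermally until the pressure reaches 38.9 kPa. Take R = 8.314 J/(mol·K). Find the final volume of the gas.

105 L

Isothermal: T stays 435 K; PV = const ⇒ V₂ = 105 L, P₂ = 38.9 kPa.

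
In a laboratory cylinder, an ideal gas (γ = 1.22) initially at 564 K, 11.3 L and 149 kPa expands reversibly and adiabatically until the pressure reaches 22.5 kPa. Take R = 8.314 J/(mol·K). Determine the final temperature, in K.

401 K

Adiabatic: T₂/T₁ = (P₂/P₁)^((γ−1)/γ) ⇒ T₂ = 564×(0.151)^0.180 = 401 K; V₂ = 53.2 L.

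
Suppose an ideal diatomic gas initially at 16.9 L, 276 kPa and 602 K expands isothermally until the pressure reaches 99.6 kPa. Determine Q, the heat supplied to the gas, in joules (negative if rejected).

4750 J

n = P₁V₁/(RT₁) = 276×16.9/(8.314×602) = 0.932 mol.
Isothermal: T stays 602 K; PV = const ⇒ V₂ = 46.8 L, P₂ = 99.6 kPa.
ΔU = 0 (ideal gas, T constant).
W = nRT ln(V₂/V₁) = 0.932×8.314×602×ln(2.77) = 4750 J.
Q = ΔU + W = 4750 J.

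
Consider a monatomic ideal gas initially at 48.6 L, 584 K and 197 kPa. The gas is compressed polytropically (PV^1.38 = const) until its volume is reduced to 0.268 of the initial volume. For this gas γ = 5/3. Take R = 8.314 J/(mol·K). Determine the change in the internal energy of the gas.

9330 J

n = P₁V₁/(RT₁) = 197×48.6/(8.314×584) = 1.97 mol.
Polytropic n=1.38: T₂ = T₁(V₁/V₂)^(n−1) = 584×(3.73)^0.38 = 963 K; P₂ = P₁(V₁/V₂)^n = 1210 kPa.
For an ideal gas ΔU = nCvΔT with Cv = (3/2)R = 12.5 J/(mol·K).
ΔU = 1.97×12.5×(963−584) = 9330 J.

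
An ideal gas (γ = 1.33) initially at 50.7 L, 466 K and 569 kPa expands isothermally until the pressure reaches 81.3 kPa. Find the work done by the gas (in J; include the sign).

56100 J

n = P₁V₁/(RT₁) = 569×50.7/(8.314×466) = 7.45 mol.
Isothermal: T stays 466 K; PV = const ⇒ V₂ = 355 L, P₂ = 81.3 kPa.
W = nRT ln(V₂/V₁) = 7.45×8.314×466×ln(7.00) = 56100 J.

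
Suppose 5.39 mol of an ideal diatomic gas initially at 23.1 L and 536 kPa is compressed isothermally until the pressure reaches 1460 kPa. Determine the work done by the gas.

-12400 J

T₁ = P₁V₁/(nR) = 536×23.1/(5.39×8.314) = 276 K.
Isothermal: T stays 276 K; PV = const ⇒ V₂ = 8.48 L, P₂ = 1460 kPa.
W = nRT ln(V₂/V₁) = 5.39×8.314×276×ln(0.367) = -12400 J.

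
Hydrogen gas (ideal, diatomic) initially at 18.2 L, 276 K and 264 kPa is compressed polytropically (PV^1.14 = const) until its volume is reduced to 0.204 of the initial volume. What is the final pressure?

1620 kPa

Polytropic n=1.14: T₂ = T₁(V₁/V₂)^(n−1) = 276×(4.90)^0.14 = 345 K; P₂ = P₁(V₁/V₂)^n = 1620 kPa.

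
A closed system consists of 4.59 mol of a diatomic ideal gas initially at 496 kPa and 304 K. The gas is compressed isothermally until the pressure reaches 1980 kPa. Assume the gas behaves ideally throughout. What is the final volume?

5.86 L

V₁ = nRT₁/P₁ = 4.59×8.314×304/496 = 23.4 L.
Isothermal: T stays 304 K; PV = const ⇒ V₂ = 5.86 L, P₂ = 1980 kPa.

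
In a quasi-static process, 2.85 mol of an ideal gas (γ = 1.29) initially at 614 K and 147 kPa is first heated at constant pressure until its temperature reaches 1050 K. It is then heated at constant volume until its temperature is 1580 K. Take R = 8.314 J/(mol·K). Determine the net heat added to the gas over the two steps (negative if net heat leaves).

89300 J

V₁ = nRT₁/P₁ = 2.85×8.314×614/147 = 99.0 L.
Step 1 — Isobaric: P stays 147 kPa; V/T = const ⇒ T₂ = 1050 K, V₂ = 169 L.
W = PΔV = 147×(169−99.0) kPa·L = 10300 J.
ΔU = nCvΔT = 2.85×28.7×(1050−614) = 35600 J.
Q = ΔU + W = nCpΔT = 46000 J.
State after step 1: P = 147 kPa, V = 169 L, T = 1050 K.
Step 2 — Isochoric: V stays 169 L; P/T = const ⇒ T₂ = 1580 K, P₂ = 221 kPa.
W = 0 (no volume change).
ΔU = nCvΔT = 2.85×28.7×(1580−1050) = 43300 J.
Q = ΔU = 43300 J.
Net over both steps: W = 10300 J, Q = 89300 J, ΔU = 78900 J.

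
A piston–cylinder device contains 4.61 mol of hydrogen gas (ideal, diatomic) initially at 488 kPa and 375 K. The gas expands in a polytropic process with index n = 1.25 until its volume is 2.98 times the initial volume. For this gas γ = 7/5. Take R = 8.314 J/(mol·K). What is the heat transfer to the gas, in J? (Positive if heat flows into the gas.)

V₁ = nRT₁/P₁ = 4.61×8.314×375/488 = 29.5 L.
Polytropic n=1.25: T₂ = T₁(V₁/V₂)^(n−1) = 375×(0.336)^0.25 = 285 K; P₂ = P₁(V₁/V₂)^n = 125 kPa.
W = (P₁V₁−P₂V₂)/(n−1) = (488×29.5−125×87.8)/0.25 = 13700 J.
ΔU = nCvΔT = 4.61×20.8×(285−375) = -8580 J.
Q = ΔU + W = 5150 J.

5150 J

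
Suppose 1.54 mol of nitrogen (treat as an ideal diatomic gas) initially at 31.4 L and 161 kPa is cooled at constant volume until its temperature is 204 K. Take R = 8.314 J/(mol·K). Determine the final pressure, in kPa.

T₁ = P₁V₁/(nR) = 161×31.4/(1.54×8.314) = 395 K.
Isochoric: V stays 31.4 L; P/T = const ⇒ T₂ = 204 K, P₂ = 83.2 kPa.

83.2 kPa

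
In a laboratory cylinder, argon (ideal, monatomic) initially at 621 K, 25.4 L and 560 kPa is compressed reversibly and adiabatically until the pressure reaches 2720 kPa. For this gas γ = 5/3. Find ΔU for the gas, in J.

18800 J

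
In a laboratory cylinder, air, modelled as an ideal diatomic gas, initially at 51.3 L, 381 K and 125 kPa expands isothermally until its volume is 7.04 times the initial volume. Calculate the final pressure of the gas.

17.8 kPa

Isothermal: T stays 381 K; PV = const ⇒ V₂ = 361 L, P₂ = 17.8 kPa.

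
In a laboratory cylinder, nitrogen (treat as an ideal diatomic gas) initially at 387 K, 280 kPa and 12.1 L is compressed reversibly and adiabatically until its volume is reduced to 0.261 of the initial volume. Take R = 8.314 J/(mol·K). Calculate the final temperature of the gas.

Adiabatic: TV^(γ−1) = const ⇒ T₂ = 387×(3.83)^0.400 = 662 K; PV^γ = const ⇒ P₂ = 1840 kPa.

662 K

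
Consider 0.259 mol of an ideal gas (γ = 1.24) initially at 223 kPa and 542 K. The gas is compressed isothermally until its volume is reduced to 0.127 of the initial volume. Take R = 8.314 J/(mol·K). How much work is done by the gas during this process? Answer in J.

-2410 J

V₁ = nRT₁/P₁ = 0.259×8.314×542/223 = 5.23 L.
Isothermal: T stays 542 K; PV = const ⇒ V₂ = 0.665 L, P₂ = 1760 kPa.
W = nRT ln(V₂/V₁) = 0.259×8.314×542×ln(0.127) = -2410 J.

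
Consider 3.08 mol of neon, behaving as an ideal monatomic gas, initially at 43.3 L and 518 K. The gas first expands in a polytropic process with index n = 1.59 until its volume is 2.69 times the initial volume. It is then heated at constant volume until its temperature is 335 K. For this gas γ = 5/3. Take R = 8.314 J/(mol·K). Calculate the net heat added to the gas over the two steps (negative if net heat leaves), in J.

2910 J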